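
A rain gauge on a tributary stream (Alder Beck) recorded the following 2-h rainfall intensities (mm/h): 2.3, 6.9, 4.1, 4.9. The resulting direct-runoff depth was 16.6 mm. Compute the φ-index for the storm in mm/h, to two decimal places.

φ ≈ 2.53 mm/h

Only the 3 blocks with intensity above φ contribute runoff: 6.9, 4.1, 4.9 mm/h.
Σ(I−φ)·Δt = d  ⇒  (6.9+4.1+4.9 − 3φ)·2 = 16.6
φ = (15.90 − 16.6/2) / 3 = 2.53 mm/h.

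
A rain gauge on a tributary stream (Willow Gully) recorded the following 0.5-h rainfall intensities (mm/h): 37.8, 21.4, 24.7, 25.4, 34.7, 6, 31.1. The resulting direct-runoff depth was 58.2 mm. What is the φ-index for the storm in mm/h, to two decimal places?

Only the 6 blocks with intensity above φ contribute runoff: 37.8, 21.4, 24.7, 25.4, 34.7, 31.1 mm/h.
Σ(I−φ)·Δt = d  ⇒  (37.8+21.4+24.7+25.4+34.7+31.1 − 6φ)·0.5 = 58.2
φ = (175.1 − 58.2/0.5) / 6 = 9.78 mm/h.

φ ≈ 9.78 mm/h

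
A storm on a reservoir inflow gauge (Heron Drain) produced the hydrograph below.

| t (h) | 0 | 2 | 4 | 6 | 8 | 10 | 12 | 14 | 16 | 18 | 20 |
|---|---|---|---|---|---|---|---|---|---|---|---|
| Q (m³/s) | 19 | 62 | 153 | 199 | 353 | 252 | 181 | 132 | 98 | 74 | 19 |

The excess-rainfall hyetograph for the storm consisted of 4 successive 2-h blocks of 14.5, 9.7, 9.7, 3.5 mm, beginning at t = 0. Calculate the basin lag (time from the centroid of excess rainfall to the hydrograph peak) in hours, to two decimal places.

Centroid of excess rainfall: t_c = Σ P_i·t̄_i / ΣP_i = 3.1176 h (block centres at 1, 3, 5, 7 h).
Hydrograph peak occurs at t = 8 h, so basin lag t_L = 8 − 3.1176 = 4.88 h.

t_L ≈ 4.88 h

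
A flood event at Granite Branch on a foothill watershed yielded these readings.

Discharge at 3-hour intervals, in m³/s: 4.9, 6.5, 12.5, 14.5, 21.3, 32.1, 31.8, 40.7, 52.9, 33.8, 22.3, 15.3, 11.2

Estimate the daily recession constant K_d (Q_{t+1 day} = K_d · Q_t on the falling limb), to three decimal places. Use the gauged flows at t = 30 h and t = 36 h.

Between t = 30 h and t = 36 h the flow falls from 22.3 to 11.2 m³/s over 2×3 h = 6 h.
Per-interval ratio K = (11.2/22.3)^(1/2) = 0.7087; K_d = K^(24/3) = 0.064.

K_d ≈ 0.064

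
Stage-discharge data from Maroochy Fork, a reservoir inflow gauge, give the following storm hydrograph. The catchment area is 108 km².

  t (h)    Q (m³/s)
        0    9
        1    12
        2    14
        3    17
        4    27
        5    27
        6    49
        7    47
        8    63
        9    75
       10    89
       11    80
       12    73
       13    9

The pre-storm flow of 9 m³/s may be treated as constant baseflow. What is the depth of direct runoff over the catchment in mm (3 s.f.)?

d ≈ 15.5 mm

Direct runoff: 0.0, 3.0, 5.0, 8.0, 18.0, 18.0, 40.0, 38.0, 54.0, 66.0, 80.0, 71.0, 64.0, 0.0 m³/s; ΣQ_DR = 465.0 m³/s.
V = ΣQ_DR · Δt = 465.0 × 3600 s = 1.674 × 10^6 m³.
Over A = 108 km², depth = V / A = 15.5 mm.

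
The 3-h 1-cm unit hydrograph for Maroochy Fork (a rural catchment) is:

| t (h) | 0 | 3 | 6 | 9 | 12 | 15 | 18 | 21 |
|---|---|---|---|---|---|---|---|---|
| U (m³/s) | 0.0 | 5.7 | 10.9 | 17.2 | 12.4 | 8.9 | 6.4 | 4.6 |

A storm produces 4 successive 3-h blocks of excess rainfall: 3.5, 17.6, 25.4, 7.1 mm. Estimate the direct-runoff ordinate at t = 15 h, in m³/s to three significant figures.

By discrete convolution, Q_j = Σ (P_i / 10 mm) · U_{j−i}.
At t = 15 h (j=5): Q = (3.5/10)·8.9 + (17.6/10)·12.4 + (25.4/10)·17.2 + (7.1/10)·10.9 = 76.4 m³/s.

Q ≈ 76.4 m³/s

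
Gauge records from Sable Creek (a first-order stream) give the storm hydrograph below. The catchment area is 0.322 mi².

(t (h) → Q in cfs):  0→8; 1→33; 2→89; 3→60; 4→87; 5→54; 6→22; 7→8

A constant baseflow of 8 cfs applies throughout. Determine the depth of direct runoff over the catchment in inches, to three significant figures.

d ≈ 1.43 in

Direct runoff: 0.0, 25.0, 81.0, 52.0, 79.0, 46.0, 14.0, 0.0 cfs; ΣQ_DR = 297.0 cfs.
V = ΣQ_DR · Δt = 297.0 × 3600 s = 1.069 × 10^6 ft³.
Over A = 0.322 mi², depth = V / A = 1.43 in.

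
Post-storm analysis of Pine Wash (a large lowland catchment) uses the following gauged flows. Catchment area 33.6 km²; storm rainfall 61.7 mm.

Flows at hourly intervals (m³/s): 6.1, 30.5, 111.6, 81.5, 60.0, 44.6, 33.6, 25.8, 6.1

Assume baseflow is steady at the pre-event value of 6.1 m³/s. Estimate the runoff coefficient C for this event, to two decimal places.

ΣQ_DR = 344.9 m³/s; V = ΣQ_DR·Δt = 1.242 × 10^6 m³.
Runoff depth d = V / A = 36.95 mm.
C = d / P = 36.95 / 61.7 = 0.60.

C ≈ 0.60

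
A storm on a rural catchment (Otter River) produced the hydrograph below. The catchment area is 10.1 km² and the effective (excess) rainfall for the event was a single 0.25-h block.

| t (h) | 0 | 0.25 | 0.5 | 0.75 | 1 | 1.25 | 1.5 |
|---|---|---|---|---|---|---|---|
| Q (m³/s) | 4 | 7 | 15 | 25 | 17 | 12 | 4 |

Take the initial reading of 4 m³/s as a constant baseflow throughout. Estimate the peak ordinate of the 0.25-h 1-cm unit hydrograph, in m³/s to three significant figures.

U_p ≈ 42.1 m³/s

Direct runoff: 0.0, 3.0, 11.0, 21.0, 13.0, 8.0, 0.0 m³/s; ΣQ_DR = 56.00 m³/s, peak = 21.0 m³/s.
Runoff depth d = ΣQ_DR·Δt / A = 56.00 × 900 / (10.1 km²) = 4.990 mm.
The 1-cm UH is the DRH scaled by (10 mm)/d, so U_p = 21.0 × 10/4.990 = 42.1 m³/s.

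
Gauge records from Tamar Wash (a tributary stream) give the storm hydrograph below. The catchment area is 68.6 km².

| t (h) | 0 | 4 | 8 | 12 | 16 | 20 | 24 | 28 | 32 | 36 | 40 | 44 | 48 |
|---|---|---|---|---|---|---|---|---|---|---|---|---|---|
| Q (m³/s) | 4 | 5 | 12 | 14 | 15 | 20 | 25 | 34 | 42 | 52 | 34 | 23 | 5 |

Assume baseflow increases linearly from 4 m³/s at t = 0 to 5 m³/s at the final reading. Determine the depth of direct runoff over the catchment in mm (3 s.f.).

Direct runoff: 0.00, 0.92, 7.83, 9.75, 10.67, 15.58, 20.50, 29.42, 37.33, 47.25, 29.17, 18.08, 0.00 m³/s; ΣQ_DR = 226.5 m³/s.
V = ΣQ_DR · Δt = 226.5 × 14400 s = 3.262 × 10^6 m³.
Over A = 68.6 km², depth = V / A = 47.5 mm.

d ≈ 47.5 mm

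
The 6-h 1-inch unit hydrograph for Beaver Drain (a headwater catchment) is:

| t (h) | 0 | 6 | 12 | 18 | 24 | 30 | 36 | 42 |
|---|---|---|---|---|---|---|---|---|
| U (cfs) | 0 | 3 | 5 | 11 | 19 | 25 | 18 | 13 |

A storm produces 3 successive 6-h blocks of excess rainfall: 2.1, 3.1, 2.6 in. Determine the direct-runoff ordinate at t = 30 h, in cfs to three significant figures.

By discrete convolution, Q_j = Σ (P_i / 1 in) · U_{j−i}.
At t = 30 h (j=5): Q = (2.1/1)·25 + (3.1/1)·19 + (2.6/1)·11 = 140 cfs.

Q ≈ 140 cfs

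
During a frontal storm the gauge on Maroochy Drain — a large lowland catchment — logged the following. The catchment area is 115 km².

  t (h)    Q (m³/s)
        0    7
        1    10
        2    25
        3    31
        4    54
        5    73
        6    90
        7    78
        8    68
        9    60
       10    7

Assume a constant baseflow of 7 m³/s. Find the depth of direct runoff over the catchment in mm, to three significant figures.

d ≈ 13.3 mm

Direct runoff: 0.0, 3.0, 18.0, 24.0, 47.0, 66.0, 83.0, 71.0, 61.0, 53.0, 0.0 m³/s; ΣQ_DR = 426.0 m³/s.
V = ΣQ_DR · Δt = 426.0 × 3600 s = 1.534 × 10^6 m³.
Over A = 115 km², depth = V / A = 13.3 mm.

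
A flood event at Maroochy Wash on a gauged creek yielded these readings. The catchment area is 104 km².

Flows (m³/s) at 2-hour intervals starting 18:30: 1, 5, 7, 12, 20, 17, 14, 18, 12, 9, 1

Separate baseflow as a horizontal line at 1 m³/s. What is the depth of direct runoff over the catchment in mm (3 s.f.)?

Direct runoff: 0.0, 4.0, 6.0, 11.0, 19.0, 16.0, 13.0, 17.0, 11.0, 8.0, 0.0 m³/s; ΣQ_DR = 105.0 m³/s.
V = ΣQ_DR · Δt = 105.0 × 7200 s = 7.560 × 10^5 m³.
Over A = 104 km², depth = V / A = 7.27 mm.

d ≈ 7.27 mm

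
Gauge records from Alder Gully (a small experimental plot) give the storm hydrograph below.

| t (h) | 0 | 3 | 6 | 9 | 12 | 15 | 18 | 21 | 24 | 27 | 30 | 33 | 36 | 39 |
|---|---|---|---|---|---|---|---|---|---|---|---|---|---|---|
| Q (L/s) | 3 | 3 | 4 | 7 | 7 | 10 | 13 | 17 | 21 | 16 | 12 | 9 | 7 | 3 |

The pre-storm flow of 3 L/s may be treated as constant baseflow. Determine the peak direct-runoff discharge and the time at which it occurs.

Subtracting baseflow gives direct-runoff ordinates: 0.0, 0.0, 1.0, 4.0, 4.0, 7.0, 10.0, 14.0, 18.0, 13.0, 9.0, 6.0, 4.0, 0.0 L/s.
The maximum is 18.0 L/s, occurring at the reading for t = 24 h.

Q_p = 18.0 L/s at t = 24 h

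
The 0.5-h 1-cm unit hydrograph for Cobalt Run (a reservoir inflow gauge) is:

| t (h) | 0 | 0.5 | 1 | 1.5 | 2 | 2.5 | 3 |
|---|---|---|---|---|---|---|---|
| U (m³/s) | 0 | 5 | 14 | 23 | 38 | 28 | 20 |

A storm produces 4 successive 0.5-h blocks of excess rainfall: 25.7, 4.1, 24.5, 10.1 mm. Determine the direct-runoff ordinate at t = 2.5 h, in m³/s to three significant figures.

By discrete convolution, Q_j = Σ (P_i / 10 mm) · U_{j−i}.
At t = 2.5 h (j=5): Q = (25.7/10)·28 + (4.1/10)·38 + (24.5/10)·23 + (10.1/10)·14 = 158 m³/s.

Q ≈ 158 m³/s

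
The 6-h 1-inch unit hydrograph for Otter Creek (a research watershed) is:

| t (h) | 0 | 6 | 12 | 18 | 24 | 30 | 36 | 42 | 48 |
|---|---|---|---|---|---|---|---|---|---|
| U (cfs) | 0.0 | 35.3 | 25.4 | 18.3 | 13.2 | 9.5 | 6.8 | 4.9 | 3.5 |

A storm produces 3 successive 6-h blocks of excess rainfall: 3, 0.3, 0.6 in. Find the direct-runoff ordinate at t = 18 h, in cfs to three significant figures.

By discrete convolution, Q_j = Σ (P_i / 1 in) · U_{j−i}.
At t = 18 h (j=3): Q = (3/1)·18.3 + (0.3/1)·25.4 + (0.6/1)·35.3 = 83.7 cfs.

Q ≈ 83.7 cfs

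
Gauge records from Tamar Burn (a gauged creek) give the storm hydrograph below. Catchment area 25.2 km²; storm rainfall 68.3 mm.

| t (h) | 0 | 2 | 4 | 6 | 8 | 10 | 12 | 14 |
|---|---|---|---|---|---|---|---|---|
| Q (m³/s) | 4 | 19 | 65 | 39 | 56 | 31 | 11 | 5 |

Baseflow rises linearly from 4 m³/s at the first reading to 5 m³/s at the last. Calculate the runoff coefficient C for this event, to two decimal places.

C ≈ 0.81

ΣQ_DR = 194.0 m³/s; V = ΣQ_DR·Δt = 1.397 × 10^6 m³.
Runoff depth d = V / A = 55.43 mm.
C = d / P = 55.43 / 68.3 = 0.81.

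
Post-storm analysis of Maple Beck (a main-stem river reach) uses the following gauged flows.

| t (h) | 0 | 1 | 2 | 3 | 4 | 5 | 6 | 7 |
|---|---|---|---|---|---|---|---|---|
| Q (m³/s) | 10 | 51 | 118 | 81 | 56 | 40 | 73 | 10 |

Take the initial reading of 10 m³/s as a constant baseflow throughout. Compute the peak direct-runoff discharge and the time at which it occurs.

Subtracting baseflow gives direct-runoff ordinates: 0.0, 41.0, 108.0, 71.0, 46.0, 30.0, 63.0, 0.0 m³/s.
The maximum is 108.0 m³/s, occurring at the reading for t = 2 h.

Q_p = 108.0 m³/s at t = 2 h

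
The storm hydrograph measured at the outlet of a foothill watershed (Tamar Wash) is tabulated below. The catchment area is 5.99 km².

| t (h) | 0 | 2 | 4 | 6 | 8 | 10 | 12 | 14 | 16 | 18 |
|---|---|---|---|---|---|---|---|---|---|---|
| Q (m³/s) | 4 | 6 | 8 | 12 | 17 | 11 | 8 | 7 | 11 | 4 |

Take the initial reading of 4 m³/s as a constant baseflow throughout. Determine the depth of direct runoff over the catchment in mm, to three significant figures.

Direct runoff: 0.0, 2.0, 4.0, 8.0, 13.0, 7.0, 4.0, 3.0, 7.0, 0.0 m³/s; ΣQ_DR = 48.00 m³/s.
V = ΣQ_DR · Δt = 48.00 × 7200 s = 3.456 × 10^5 m³.
Over A = 5.99 km², depth = V / A = 57.7 mm.

d ≈ 57.7 mm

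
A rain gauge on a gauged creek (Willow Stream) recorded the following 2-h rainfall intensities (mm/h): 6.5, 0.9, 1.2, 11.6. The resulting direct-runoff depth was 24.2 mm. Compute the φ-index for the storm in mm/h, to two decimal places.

Only the 2 blocks with intensity above φ contribute runoff: 6.5, 11.6 mm/h.
Σ(I−φ)·Δt = d  ⇒  (6.5+11.6 − 2φ)·2 = 24.2
φ = (18.10 − 24.2/2) / 2 = 3.00 mm/h.

φ ≈ 3.00 mm/h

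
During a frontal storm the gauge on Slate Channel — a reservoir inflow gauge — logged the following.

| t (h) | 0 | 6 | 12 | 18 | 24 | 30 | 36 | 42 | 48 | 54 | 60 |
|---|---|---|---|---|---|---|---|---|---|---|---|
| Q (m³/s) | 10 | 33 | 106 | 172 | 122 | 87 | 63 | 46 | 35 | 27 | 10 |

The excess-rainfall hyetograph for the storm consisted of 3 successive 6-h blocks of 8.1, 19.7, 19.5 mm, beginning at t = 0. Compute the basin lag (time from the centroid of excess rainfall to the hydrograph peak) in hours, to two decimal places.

Centroid of excess rainfall: t_c = Σ P_i·t̄_i / ΣP_i = 10.4461 h (block centres at 3, 9, 15 h).
Hydrograph peak occurs at t = 18 h, so basin lag t_L = 18 − 10.4461 = 7.55 h.

t_L ≈ 7.55 h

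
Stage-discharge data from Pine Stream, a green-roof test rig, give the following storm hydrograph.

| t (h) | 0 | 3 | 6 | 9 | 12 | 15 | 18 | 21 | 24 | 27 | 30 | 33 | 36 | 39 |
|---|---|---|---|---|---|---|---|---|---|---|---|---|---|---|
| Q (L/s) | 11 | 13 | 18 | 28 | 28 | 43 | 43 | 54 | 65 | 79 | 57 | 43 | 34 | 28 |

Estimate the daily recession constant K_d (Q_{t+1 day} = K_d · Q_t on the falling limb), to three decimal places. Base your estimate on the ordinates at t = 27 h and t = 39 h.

K_d ≈ 0.126

Between t = 27 h and t = 39 h the flow falls from 79 to 28 L/s over 4×3 h = 12 h.
Per-interval ratio K = (28/79)^(1/4) = 0.7716; K_d = K^(24/3) = 0.126.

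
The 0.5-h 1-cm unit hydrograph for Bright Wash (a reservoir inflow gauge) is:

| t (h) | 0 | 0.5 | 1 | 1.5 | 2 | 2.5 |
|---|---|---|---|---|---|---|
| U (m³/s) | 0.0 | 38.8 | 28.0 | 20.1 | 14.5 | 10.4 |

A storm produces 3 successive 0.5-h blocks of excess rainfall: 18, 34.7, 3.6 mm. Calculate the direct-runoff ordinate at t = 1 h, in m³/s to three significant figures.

Q ≈ 185 m³/s

By discrete convolution, Q_j = Σ (P_i / 10 mm) · U_{j−i}.
At t = 1 h (j=2): Q = (18/10)·28.0 + (34.7/10)·38.8 + (3.6/10)·0.0 = 185 m³/s.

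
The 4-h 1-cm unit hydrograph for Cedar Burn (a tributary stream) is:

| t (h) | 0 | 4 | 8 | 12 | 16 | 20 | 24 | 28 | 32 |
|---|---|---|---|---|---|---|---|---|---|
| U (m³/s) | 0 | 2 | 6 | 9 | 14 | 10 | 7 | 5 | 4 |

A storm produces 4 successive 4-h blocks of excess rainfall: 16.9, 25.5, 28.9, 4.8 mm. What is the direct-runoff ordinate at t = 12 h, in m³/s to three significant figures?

By discrete convolution, Q_j = Σ (P_i / 10 mm) · U_{j−i}.
At t = 12 h (j=3): Q = (16.9/10)·9 + (25.5/10)·6 + (28.9/10)·2 + (4.8/10)·0 = 36.3 m³/s.

Q ≈ 36.3 m³/s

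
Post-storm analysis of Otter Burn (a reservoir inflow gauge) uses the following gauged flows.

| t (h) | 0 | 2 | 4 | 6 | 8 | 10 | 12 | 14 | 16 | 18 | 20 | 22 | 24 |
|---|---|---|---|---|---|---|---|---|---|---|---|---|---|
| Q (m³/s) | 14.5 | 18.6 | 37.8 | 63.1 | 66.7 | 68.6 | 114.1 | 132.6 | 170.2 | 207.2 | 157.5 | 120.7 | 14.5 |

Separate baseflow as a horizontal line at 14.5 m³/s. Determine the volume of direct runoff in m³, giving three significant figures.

V ≈ 7.18 × 10^6 m³

Direct-runoff ordinates (Q − Q_b): 0.0, 4.1, 23.3, 48.6, 52.2, 54.1, 99.6, 118.1, 155.7, 192.7, 143.0, 106.2, 0.0 m³/s.
ΣQ_DR = 997.6 m³/s.
With Δt = 2 h = 7200 s, V = ΣQ_DR · Δt = 997.6 × 7200 = 7.18 × 10^6 m³.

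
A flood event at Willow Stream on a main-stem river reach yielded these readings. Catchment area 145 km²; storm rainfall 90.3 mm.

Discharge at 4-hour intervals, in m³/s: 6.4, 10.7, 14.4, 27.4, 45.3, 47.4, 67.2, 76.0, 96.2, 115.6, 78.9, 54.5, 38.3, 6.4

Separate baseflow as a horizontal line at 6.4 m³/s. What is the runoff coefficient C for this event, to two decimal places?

ΣQ_DR = 595.1 m³/s; V = ΣQ_DR·Δt = 8.569 × 10^6 m³.
Runoff depth d = V / A = 59.10 mm.
C = d / P = 59.10 / 90.3 = 0.65.

C ≈ 0.65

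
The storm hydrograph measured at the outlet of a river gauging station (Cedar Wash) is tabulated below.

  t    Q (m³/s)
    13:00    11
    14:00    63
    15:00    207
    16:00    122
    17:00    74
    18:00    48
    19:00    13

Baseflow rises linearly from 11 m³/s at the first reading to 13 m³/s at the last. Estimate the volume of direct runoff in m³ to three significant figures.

Direct-runoff ordinates (Q − Q_b): 0.00, 51.67, 195.33, 110.00, 61.67, 35.33, 0.00 m³/s.
ΣQ_DR = 454.0 m³/s.
With Δt = 1 h = 3600 s, V = ΣQ_DR · Δt = 454.0 × 3600 = 1.63 × 10^6 m³.

V ≈ 1.63 × 10^6 m³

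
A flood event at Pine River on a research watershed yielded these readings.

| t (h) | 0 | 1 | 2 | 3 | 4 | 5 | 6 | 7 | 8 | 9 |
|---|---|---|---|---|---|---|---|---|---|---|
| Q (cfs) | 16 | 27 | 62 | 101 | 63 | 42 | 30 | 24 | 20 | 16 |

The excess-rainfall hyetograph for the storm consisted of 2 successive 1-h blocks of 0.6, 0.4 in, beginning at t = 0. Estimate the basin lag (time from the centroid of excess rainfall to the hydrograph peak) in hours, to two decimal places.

Centroid of excess rainfall: t_c = Σ P_i·t̄_i / ΣP_i = 0.9000 h (block centres at 0.5, 1.5 h).
Hydrograph peak occurs at t = 3 h, so basin lag t_L = 3 − 0.9000 = 2.10 h.

t_L ≈ 2.10 h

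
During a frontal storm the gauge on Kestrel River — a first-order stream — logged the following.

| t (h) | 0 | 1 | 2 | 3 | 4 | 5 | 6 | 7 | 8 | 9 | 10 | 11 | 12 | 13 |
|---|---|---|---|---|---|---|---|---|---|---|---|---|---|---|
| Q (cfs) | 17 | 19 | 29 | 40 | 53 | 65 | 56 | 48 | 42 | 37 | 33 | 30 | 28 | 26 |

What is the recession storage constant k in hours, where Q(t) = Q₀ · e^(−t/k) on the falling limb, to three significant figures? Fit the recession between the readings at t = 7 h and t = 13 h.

k ≈ 9.79 h

On the falling limb, Q drops from 48 to 26 cfs between t = 7 h and t = 13 h (Δt = 6 h).
k = −Δt / ln(Q₂/Q₁) = −6 / ln(26/48) = 9.79 h.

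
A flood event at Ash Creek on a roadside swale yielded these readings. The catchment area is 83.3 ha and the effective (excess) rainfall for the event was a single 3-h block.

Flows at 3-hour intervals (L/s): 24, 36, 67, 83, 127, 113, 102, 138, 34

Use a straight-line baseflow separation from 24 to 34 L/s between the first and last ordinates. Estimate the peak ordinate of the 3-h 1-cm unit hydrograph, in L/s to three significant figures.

Direct runoff: 0.00, 10.75, 40.50, 55.25, 98.00, 82.75, 70.50, 105.25, 0.00 L/s; ΣQ_DR = 463.0 L/s, peak = 105.25 L/s.
Runoff depth d = ΣQ_DR·Δt / A = 463.0 × 10800 / (83.3 ha) = 6.003 mm.
The 1-cm UH is the DRH scaled by (10 mm)/d, so U_p = 105.25 × 10/6.003 = 175 L/s.

U_p ≈ 175 L/s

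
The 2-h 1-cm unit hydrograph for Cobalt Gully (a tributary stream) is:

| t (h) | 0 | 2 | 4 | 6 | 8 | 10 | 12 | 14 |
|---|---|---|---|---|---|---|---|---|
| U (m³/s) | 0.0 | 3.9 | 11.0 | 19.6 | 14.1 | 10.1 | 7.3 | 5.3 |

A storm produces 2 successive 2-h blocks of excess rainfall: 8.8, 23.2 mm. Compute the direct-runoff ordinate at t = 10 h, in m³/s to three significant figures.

Q ≈ 41.6 m³/s

By discrete convolution, Q_j = Σ (P_i / 10 mm) · U_{j−i}.
At t = 10 h (j=5): Q = (8.8/10)·10.1 + (23.2/10)·14.1 = 41.6 m³/s.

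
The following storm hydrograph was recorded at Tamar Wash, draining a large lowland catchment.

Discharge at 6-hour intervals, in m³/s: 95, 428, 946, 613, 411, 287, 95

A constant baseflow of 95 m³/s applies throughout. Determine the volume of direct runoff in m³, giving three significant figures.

Direct-runoff ordinates (Q − Q_b): 0.0, 333.0, 851.0, 518.0, 316.0, 192.0, 0.0 m³/s.
ΣQ_DR = 2210 m³/s.
With Δt = 6 h = 21600 s, V = ΣQ_DR · Δt = 2210 × 21600 = 4.77 × 10^7 m³.

V ≈ 4.77 × 10^7 m³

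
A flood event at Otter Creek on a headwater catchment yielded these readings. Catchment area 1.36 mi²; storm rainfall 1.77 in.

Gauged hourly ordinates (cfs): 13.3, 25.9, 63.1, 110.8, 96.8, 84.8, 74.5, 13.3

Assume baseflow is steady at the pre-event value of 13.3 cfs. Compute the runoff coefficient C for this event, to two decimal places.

C ≈ 0.24

ΣQ_DR = 376.1 cfs; V = ΣQ_DR·Δt = 1.354 × 10^6 ft³.
Runoff depth d = V / A = 0.4285 in.
C = d / P = 0.4285 / 1.77 = 0.24.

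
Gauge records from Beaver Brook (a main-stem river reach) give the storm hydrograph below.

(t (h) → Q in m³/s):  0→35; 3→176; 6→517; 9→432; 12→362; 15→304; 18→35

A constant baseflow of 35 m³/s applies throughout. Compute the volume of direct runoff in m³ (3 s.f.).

V ≈ 1.75 × 10^7 m³

Direct-runoff ordinates (Q − Q_b): 0.0, 141.0, 482.0, 397.0, 327.0, 269.0, 0.0 m³/s.
ΣQ_DR = 1616 m³/s.
With Δt = 3 h = 10800 s, V = ΣQ_DR · Δt = 1616 × 10800 = 1.75 × 10^7 m³.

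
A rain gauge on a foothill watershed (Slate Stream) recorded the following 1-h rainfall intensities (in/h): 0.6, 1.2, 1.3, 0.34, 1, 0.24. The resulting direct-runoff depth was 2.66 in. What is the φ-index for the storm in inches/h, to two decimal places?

φ ≈ 0.36 in/h

Only the 4 blocks with intensity above φ contribute runoff: 0.6, 1.2, 1.3, 1 in/h.
Σ(I−φ)·Δt = d  ⇒  (0.6+1.2+1.3+1 − 4φ)·1 = 2.66
φ = (4.100 − 2.66/1) / 4 = 0.36 in/h.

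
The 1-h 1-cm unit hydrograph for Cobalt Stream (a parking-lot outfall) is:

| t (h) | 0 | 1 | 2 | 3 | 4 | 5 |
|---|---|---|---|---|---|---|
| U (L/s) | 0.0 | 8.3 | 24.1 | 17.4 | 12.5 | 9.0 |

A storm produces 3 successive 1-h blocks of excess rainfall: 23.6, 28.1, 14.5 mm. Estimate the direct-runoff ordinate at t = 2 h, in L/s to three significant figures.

Q ≈ 80.2 L/s

By discrete convolution, Q_j = Σ (P_i / 10 mm) · U_{j−i}.
At t = 2 h (j=2): Q = (23.6/10)·24.1 + (28.1/10)·8.3 + (14.5/10)·0.0 = 80.2 L/s.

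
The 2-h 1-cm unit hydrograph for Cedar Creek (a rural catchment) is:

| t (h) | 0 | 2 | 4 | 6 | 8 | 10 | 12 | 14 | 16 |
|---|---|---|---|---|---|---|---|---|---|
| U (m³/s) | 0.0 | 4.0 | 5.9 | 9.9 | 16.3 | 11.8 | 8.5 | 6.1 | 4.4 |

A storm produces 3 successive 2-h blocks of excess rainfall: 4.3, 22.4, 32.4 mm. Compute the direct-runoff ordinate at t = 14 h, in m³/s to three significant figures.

Q ≈ 59.9 m³/s

By discrete convolution, Q_j = Σ (P_i / 10 mm) · U_{j−i}.
At t = 14 h (j=7): Q = (4.3/10)·6.1 + (22.4/10)·8.5 + (32.4/10)·11.8 = 59.9 m³/s.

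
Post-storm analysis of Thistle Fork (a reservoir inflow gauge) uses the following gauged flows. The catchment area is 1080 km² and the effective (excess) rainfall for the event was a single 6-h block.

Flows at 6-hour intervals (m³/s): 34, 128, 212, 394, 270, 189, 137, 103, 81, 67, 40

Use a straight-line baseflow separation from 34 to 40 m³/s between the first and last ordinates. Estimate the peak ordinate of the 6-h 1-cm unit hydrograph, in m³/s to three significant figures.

U_p ≈ 144 m³/s

Direct runoff: 0.00, 93.40, 176.80, 358.20, 233.60, 152.00, 99.40, 64.80, 42.20, 27.60, 0.00 m³/s; ΣQ_DR = 1248 m³/s, peak = 358.20 m³/s.
Runoff depth d = ΣQ_DR·Δt / A = 1248 × 21600 / (1080 km²) = 24.96 mm.
The 1-cm UH is the DRH scaled by (10 mm)/d, so U_p = 358.20 × 10/24.96 = 144 m³/s.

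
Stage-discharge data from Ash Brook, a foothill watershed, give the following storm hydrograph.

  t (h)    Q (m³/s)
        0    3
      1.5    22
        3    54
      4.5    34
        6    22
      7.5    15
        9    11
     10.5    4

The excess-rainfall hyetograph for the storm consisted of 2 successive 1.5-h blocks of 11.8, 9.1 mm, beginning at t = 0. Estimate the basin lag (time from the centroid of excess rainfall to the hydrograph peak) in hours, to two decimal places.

t_L ≈ 1.60 h

Centroid of excess rainfall: t_c = Σ P_i·t̄_i / ΣP_i = 1.4031 h (block centres at 0.75, 2.25 h).
Hydrograph peak occurs at t = 3 h, so basin lag t_L = 3 − 1.4031 = 1.60 h.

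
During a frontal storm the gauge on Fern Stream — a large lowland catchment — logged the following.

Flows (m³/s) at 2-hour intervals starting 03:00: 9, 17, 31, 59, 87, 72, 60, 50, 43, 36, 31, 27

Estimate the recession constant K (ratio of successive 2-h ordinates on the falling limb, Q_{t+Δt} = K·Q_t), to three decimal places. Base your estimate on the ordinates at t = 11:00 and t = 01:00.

Using the recession-limb readings at t = 11:00 and t = 01:00: Q falls from 87 to 27 m³/s over 7 intervals.
K = (Q₂/Q₁)^(1/7) = (27/87)^(1/7) = 0.846.

K ≈ 0.846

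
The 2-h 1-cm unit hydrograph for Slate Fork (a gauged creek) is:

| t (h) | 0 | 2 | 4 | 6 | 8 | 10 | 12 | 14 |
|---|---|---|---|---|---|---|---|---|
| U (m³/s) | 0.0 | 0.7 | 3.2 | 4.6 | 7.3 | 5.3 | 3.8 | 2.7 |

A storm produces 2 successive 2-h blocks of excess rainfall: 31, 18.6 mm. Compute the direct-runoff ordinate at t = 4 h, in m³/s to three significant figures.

By discrete convolution, Q_j = Σ (P_i / 10 mm) · U_{j−i}.
At t = 4 h (j=2): Q = (31/10)·3.2 + (18.6/10)·0.7 = 11.2 m³/s.

Q ≈ 11.2 m³/s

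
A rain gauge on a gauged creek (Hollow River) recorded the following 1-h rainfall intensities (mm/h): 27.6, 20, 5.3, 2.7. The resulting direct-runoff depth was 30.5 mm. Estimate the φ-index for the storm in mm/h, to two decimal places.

Only the 2 blocks with intensity above φ contribute runoff: 27.6, 20 mm/h.
Σ(I−φ)·Δt = d  ⇒  (27.6+20 − 2φ)·1 = 30.5
φ = (47.60 − 30.5/1) / 2 = 8.55 mm/h.

φ ≈ 8.55 mm/h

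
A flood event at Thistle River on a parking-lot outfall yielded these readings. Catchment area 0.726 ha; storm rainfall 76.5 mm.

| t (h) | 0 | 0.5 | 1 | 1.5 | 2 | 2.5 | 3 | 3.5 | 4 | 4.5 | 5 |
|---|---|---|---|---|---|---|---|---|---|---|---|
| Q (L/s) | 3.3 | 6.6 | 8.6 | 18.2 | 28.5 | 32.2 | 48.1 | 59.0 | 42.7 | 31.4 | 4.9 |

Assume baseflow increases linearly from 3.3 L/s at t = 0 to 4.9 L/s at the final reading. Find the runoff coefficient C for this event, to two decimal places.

ΣQ_DR = 238.4 L/s; V = ΣQ_DR·Δt = 4.291 × 10^5 L.
Runoff depth d = V / A = 59.11 mm.
C = d / P = 59.11 / 76.5 = 0.77.

C ≈ 0.77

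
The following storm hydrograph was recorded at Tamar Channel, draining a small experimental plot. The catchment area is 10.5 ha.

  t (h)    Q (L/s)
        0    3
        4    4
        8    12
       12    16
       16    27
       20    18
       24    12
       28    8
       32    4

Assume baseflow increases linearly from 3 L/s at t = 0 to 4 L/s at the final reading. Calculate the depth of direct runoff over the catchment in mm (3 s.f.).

Direct runoff: 0.00, 0.88, 8.75, 12.62, 23.50, 14.38, 8.25, 4.12, 0.00 L/s; ΣQ_DR = 72.50 L/s.
V = ΣQ_DR · Δt = 72.50 × 14400 s = 1.044 × 10^6 L.
Over A = 10.5 ha, depth = V / A = 9.94 mm.

d ≈ 9.94 mm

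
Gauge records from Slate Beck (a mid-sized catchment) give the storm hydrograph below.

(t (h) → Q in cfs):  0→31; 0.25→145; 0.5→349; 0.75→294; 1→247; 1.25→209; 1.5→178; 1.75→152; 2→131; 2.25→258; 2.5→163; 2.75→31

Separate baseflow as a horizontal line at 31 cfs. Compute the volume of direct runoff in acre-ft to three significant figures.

V ≈ 37.5 acre-ft

Direct-runoff ordinates (Q − Q_b): 0.0, 114.0, 318.0, 263.0, 216.0, 178.0, 147.0, 121.0, 100.0, 227.0, 132.0, 0.0 cfs.
ΣQ_DR = 1816 cfs.
With Δt = 0.25 h = 900 s, V = ΣQ_DR · Δt = 1816 × 900 = 1.63 × 10^6 ft³ = 37.5 acre-ft.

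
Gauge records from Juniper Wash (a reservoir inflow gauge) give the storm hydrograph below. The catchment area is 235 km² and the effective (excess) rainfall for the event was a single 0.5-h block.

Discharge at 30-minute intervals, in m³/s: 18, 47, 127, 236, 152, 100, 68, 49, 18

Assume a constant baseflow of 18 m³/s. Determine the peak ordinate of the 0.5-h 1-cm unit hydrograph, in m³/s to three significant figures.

U_p ≈ 436 m³/s

Direct runoff: 0.0, 29.0, 109.0, 218.0, 134.0, 82.0, 50.0, 31.0, 0.0 m³/s; ΣQ_DR = 653.0 m³/s, peak = 218.0 m³/s.
Runoff depth d = ΣQ_DR·Δt / A = 653.0 × 1800 / (235 km²) = 5.002 mm.
The 1-cm UH is the DRH scaled by (10 mm)/d, so U_p = 218.0 × 10/5.002 = 436 m³/s.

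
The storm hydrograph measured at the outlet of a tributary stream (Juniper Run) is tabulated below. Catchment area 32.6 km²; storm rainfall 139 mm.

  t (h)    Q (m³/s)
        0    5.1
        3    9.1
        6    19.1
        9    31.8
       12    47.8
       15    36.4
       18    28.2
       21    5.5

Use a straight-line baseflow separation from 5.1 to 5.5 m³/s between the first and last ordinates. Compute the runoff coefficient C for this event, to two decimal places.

C ≈ 0.34

ΣQ_DR = 140.6 m³/s; V = ΣQ_DR·Δt = 1.518 × 10^6 m³.
Runoff depth d = V / A = 46.58 mm.
C = d / P = 46.58 / 139 = 0.34.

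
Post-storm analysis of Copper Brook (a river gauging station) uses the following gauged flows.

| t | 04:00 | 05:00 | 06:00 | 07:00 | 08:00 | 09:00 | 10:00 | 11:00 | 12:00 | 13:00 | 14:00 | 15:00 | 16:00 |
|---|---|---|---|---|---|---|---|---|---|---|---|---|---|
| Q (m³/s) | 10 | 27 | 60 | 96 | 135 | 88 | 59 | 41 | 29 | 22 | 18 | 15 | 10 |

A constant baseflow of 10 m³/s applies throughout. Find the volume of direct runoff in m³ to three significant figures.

V ≈ 1.73 × 10^6 m³

Direct-runoff ordinates (Q − Q_b): 0.0, 17.0, 50.0, 86.0, 125.0, 78.0, 49.0, 31.0, 19.0, 12.0, 8.0, 5.0, 0.0 m³/s.
ΣQ_DR = 480.0 m³/s.
With Δt = 1 h = 3600 s, V = ΣQ_DR · Δt = 480.0 × 3600 = 1.73 × 10^6 m³.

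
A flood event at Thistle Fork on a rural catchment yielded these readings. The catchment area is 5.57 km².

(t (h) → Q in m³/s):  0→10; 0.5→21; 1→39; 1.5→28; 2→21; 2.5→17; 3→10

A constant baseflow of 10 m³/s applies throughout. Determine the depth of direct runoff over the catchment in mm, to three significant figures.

Direct runoff: 0.0, 11.0, 29.0, 18.0, 11.0, 7.0, 0.0 m³/s; ΣQ_DR = 76.00 m³/s.
V = ΣQ_DR · Δt = 76.00 × 1800 s = 1.368 × 10^5 m³.
Over A = 5.57 km², depth = V / A = 24.6 mm.

d ≈ 24.6 mm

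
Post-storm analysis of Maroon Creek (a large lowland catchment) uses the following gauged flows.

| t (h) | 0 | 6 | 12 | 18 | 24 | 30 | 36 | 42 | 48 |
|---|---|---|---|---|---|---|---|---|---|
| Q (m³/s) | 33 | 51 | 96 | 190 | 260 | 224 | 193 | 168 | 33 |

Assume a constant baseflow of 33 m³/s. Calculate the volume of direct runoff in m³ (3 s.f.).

Direct-runoff ordinates (Q − Q_b): 0.0, 18.0, 63.0, 157.0, 227.0, 191.0, 160.0, 135.0, 0.0 m³/s.
ΣQ_DR = 951.0 m³/s.
With Δt = 6 h = 21600 s, V = ΣQ_DR · Δt = 951.0 × 21600 = 2.05 × 10^7 m³.

V ≈ 2.05 × 10^7 m³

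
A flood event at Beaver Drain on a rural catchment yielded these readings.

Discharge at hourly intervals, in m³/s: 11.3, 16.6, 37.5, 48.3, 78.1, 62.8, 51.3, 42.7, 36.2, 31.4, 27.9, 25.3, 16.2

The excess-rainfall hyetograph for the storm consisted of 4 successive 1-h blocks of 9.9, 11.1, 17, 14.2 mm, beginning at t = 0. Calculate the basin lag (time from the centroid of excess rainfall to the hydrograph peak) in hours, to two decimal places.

Centroid of excess rainfall: t_c = Σ P_i·t̄_i / ΣP_i = 2.1801 h (block centres at 0.5, 1.5, 2.5, 3.5 h).
Hydrograph peak occurs at t = 4 h, so basin lag t_L = 4 − 2.1801 = 1.82 h.

t_L ≈ 1.82 h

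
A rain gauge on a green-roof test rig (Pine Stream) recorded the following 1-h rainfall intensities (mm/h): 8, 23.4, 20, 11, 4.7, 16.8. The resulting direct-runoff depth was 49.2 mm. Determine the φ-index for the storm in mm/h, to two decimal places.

Only the 5 blocks with intensity above φ contribute runoff: 8, 23.4, 20, 11, 16.8 mm/h.
Σ(I−φ)·Δt = d  ⇒  (8+23.4+20+11+16.8 − 5φ)·1 = 49.2
φ = (79.20 − 49.2/1) / 5 = 6.00 mm/h.

φ ≈ 6.00 mm/h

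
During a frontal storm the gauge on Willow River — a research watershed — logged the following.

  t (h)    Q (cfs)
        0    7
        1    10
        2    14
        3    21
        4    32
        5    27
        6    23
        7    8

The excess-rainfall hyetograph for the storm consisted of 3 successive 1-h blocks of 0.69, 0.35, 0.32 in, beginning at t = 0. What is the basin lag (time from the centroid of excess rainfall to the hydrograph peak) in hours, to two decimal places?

t_L ≈ 2.77 h

Centroid of excess rainfall: t_c = Σ P_i·t̄_i / ΣP_i = 1.2279 h (block centres at 0.5, 1.5, 2.5 h).
Hydrograph peak occurs at t = 4 h, so basin lag t_L = 4 − 1.2279 = 2.77 h.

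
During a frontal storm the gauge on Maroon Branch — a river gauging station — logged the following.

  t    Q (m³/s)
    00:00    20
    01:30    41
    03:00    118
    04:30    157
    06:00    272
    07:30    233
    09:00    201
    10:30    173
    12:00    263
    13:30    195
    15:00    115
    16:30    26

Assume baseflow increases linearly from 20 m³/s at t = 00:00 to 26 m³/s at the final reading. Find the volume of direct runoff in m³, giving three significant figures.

Direct-runoff ordinates (Q − Q_b): 0.00, 20.45, 96.91, 135.36, 249.82, 210.27, 177.73, 149.18, 238.64, 170.09, 89.55, 0.00 m³/s.
ΣQ_DR = 1538 m³/s.
With Δt = 1.5 h = 5400 s, V = ΣQ_DR · Δt = 1538 × 5400 = 8.31 × 10^6 m³.

V ≈ 8.31 × 10^6 m³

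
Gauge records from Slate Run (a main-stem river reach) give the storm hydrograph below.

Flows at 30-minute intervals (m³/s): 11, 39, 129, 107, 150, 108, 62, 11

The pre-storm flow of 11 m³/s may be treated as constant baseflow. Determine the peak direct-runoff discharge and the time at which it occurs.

Q_p = 139.0 m³/s at t = 2 h

Subtracting baseflow gives direct-runoff ordinates: 0.0, 28.0, 118.0, 96.0, 139.0, 97.0, 51.0, 0.0 m³/s.
The maximum is 139.0 m³/s, occurring at the reading for t = 2 h.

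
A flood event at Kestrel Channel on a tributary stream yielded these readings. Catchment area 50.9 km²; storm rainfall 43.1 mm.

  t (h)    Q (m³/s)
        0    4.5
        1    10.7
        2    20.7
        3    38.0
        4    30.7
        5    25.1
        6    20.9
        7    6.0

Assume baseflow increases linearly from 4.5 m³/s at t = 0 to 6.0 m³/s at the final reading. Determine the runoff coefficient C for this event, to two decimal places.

ΣQ_DR = 114.6 m³/s; V = ΣQ_DR·Δt = 4.126 × 10^5 m³.
Runoff depth d = V / A = 8.105 mm.
C = d / P = 8.105 / 43.1 = 0.19.

C ≈ 0.19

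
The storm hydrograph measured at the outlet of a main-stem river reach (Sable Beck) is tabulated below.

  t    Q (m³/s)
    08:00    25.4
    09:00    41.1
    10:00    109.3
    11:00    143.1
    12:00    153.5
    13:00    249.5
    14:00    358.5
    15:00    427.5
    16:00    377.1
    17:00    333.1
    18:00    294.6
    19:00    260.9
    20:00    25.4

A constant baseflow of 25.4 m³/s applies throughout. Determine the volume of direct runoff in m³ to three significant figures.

V ≈ 8.89 × 10^6 m³

Direct-runoff ordinates (Q − Q_b): 0.0, 15.7, 83.9, 117.7, 128.1, 224.1, 333.1, 402.1, 351.7, 307.7, 269.2, 235.5, 0.0 m³/s.
ΣQ_DR = 2469 m³/s.
With Δt = 1 h = 3600 s, V = ΣQ_DR · Δt = 2469 × 3600 = 8.89 × 10^6 m³.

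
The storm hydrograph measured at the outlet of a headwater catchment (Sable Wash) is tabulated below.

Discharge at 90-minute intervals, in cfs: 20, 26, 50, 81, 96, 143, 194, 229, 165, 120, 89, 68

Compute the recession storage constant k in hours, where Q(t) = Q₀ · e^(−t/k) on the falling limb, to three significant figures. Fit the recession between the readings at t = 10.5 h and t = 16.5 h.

k ≈ 4.94 h

On the falling limb, Q drops from 229 to 68 cfs between t = 10.5 h and t = 16.5 h (Δt = 6 h).
k = −Δt / ln(Q₂/Q₁) = −6 / ln(68/229) = 4.94 h.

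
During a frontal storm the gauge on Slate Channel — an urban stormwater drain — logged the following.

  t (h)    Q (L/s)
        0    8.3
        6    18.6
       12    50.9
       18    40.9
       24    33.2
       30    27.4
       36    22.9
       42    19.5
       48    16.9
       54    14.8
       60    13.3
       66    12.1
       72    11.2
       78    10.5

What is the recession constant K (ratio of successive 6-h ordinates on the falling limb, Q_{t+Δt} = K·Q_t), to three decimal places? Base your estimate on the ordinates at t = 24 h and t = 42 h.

Using the recession-limb readings at t = 24 h and t = 42 h: Q falls from 33.2 to 19.5 L/s over 3 intervals.
K = (Q₂/Q₁)^(1/3) = (19.5/33.2)^(1/3) = 0.837.

K ≈ 0.837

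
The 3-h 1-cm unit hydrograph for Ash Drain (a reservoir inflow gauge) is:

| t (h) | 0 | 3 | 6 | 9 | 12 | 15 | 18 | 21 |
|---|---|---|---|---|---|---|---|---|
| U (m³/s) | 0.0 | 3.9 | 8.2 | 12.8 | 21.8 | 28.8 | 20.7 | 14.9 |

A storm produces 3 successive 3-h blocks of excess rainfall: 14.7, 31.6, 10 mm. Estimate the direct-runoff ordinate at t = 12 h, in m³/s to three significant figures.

By discrete convolution, Q_j = Σ (P_i / 10 mm) · U_{j−i}.
At t = 12 h (j=4): Q = (14.7/10)·21.8 + (31.6/10)·12.8 + (10/10)·8.2 = 80.7 m³/s.

Q ≈ 80.7 m³/s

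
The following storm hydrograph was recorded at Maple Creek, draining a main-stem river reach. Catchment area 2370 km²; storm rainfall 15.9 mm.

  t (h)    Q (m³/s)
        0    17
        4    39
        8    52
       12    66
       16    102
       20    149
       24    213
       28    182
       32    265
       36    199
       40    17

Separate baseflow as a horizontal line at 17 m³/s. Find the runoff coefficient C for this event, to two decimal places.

ΣQ_DR = 1114 m³/s; V = ΣQ_DR·Δt = 1.604 × 10^7 m³.
Runoff depth d = V / A = 6.769 mm.
C = d / P = 6.769 / 15.9 = 0.43.

C ≈ 0.43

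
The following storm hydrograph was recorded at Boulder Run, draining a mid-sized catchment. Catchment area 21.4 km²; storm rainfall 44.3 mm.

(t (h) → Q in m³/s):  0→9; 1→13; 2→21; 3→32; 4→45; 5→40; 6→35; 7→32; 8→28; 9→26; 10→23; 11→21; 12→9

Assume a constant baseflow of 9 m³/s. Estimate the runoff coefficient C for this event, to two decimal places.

C ≈ 0.82

ΣQ_DR = 217.0 m³/s; V = ΣQ_DR·Δt = 7.812 × 10^5 m³.
Runoff depth d = V / A = 36.50 mm.
C = d / P = 36.50 / 44.3 = 0.82.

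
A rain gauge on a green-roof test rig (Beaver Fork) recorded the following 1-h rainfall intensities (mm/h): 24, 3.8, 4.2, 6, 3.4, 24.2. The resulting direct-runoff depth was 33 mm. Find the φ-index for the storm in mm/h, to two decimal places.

Only the 2 blocks with intensity above φ contribute runoff: 24, 24.2 mm/h.
Σ(I−φ)·Δt = d  ⇒  (24+24.2 − 2φ)·1 = 33
φ = (48.20 − 33/1) / 2 = 7.60 mm/h.

φ ≈ 7.60 mm/h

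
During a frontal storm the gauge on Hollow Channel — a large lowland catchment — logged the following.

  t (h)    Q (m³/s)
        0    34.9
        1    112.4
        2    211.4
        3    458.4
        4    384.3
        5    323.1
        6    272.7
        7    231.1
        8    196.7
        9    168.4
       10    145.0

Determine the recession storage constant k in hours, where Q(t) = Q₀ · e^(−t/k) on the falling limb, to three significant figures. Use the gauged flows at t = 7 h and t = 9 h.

k ≈ 6.32 h

On the falling limb, Q drops from 231.1 to 168.4 m³/s between t = 7 h and t = 9 h (Δt = 2 h).
k = −Δt / ln(Q₂/Q₁) = −2 / ln(168.4/231.1) = 6.32 h.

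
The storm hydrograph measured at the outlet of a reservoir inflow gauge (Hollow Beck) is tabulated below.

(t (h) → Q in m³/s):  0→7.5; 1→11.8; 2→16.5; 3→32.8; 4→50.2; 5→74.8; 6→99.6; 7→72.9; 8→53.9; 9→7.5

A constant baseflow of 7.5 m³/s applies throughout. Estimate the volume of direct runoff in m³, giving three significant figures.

V ≈ 1.27 × 10^6 m³

Direct-runoff ordinates (Q − Q_b): 0.0, 4.3, 9.0, 25.3, 42.7, 67.3, 92.1, 65.4, 46.4, 0.0 m³/s.
ΣQ_DR = 352.5 m³/s.
With Δt = 1 h = 3600 s, V = ΣQ_DR · Δt = 352.5 × 3600 = 1.27 × 10^6 m³.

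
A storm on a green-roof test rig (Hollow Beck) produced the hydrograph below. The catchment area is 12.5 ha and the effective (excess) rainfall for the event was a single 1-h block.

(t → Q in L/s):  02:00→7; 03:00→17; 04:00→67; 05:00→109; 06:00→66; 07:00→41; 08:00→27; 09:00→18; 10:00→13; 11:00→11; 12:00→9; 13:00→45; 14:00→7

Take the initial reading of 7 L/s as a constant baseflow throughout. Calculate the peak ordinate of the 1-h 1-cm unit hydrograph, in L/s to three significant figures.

Direct runoff: 0.0, 10.0, 60.0, 102.0, 59.0, 34.0, 20.0, 11.0, 6.0, 4.0, 2.0, 38.0, 0.0 L/s; ΣQ_DR = 346.0 L/s, peak = 102.0 L/s.
Runoff depth d = ΣQ_DR·Δt / A = 346.0 × 3600 / (12.5 ha) = 9.965 mm.
The 1-cm UH is the DRH scaled by (10 mm)/d, so U_p = 102.0 × 10/9.965 = 102 L/s.

U_p ≈ 102 L/s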